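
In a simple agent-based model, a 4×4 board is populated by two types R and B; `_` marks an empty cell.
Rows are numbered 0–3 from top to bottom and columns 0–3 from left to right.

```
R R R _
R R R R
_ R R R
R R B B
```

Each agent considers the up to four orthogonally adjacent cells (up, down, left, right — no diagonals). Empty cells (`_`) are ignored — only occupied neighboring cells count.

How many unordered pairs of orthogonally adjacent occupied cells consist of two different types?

Scan each occupied cell's neighbors to the right and below so each pair is counted once.
From row 0: 0 unlike of 5 pairs (running 0/5).
From row 1: 0 unlike of 6 pairs (running 0/11).
From row 2: 2 unlike of 5 pairs (running 2/16).
From row 3: 1 unlike of 3 pairs (running 3/19).
Total adjacent occupied pairs: 19; unlike-type pairs: 3.

3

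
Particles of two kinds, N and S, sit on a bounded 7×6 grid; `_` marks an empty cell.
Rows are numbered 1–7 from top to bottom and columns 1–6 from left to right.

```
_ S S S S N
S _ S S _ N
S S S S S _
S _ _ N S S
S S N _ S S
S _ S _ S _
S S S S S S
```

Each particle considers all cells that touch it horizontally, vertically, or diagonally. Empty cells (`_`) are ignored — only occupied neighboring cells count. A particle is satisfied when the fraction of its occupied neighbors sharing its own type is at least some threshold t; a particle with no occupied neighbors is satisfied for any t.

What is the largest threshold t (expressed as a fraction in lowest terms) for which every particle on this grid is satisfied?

(1,2)S 3/3
(1,3)S 4/4
(1,4)S 4/4
(1,5)S 2/4
(1,6)N 1/2
(2,1)S 3/3
(2,3)S 7/7
(2,4)S 7/7
(2,6)N 1/3
(3,1)S 3/3
(3,2)S 5/5
(3,3)S 4/5
(3,4)S 5/6
(3,5)S 4/6
(4,1)S 4/4
(4,4)N 1/6
(4,5)S 5/6
(4,6)S 4/4
(5,1)S 3/3
(5,2)S 4/5
(5,3)N 1/3
(5,5)S 4/5
(5,6)S 4/4
(6,1)S 4/4
(6,3)S 4/5
(6,5)S 5/5
(7,1)S 2/2
(7,2)S 4/4
(7,3)S 3/3
(7,4)S 4/4
(7,5)S 3/3
(7,6)S 2/2
The smallest same-type fraction is 1/6 at (4,4), which reduces to 1/6. Any threshold above that leaves this particle unsatisfied.

1/6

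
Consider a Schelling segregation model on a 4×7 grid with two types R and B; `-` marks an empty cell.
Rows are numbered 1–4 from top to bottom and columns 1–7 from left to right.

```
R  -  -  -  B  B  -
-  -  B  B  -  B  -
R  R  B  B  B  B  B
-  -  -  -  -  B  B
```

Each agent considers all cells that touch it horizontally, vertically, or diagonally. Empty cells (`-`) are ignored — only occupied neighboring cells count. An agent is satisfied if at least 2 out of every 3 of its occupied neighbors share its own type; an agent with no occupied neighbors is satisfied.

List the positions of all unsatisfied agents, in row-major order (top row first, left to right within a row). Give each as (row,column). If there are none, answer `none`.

(3,2)

Row 1: (1,1)R 0/0 ✓ · (1,5)B 3/3 ✓ · (1,6)B 2/2 ✓
Row 2: (2,3)B 3/4 ✓ · (2,4)B 5/5 ✓ · (2,6)B 5/5 ✓
Row 3: (3,1)R 1/1 ✓ · (3,2)R 1/3 ✗ · (3,3)B 3/4 ✓ · (3,4)B 4/4 ✓ · (3,5)B 5/5 ✓ · (3,6)B 5/5 ✓ · (3,7)B 4/4 ✓
Row 4: (4,6)B 4/4 ✓ · (4,7)B 3/3 ✓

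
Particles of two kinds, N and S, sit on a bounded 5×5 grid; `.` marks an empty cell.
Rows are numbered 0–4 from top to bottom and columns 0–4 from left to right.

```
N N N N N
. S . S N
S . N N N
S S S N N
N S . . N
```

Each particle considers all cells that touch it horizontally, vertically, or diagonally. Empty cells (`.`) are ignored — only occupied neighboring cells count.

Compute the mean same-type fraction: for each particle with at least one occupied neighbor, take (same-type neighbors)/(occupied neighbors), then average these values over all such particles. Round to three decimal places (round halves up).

Row 0: (0,0)N 1/2 · (0,1)N 2/3 · (0,2)N 2/4 · (0,3)N 3/4 · (0,4)N 2/3
Row 1: (1,1)S 1/5 · (1,3)S 0/7 · (1,4)N 4/5
Row 2: (2,0)S 3/3 · (2,2)N 2/6 · (2,3)N 5/7 · (2,4)N 4/5
Row 3: (3,0)S 3/4 · (3,1)S 4/6 · (3,2)S 2/5 · (3,3)N 5/6 · (3,4)N 4/4
Row 4: (4,0)N 0/3 · (4,1)S 3/4 · (4,4)N 2/2
Sum over 20 particles: 1/2 + 2/3 + 2/4 + 3/4 + 2/3 + 1/5 + 0/7 + 4/5 + 3/3 + 2/6 + 5/7 + 4/5 + 3/4 + 4/6 + 2/5 + 5/6 + 4/4 + 0/3 + 3/4 + 2/2 = 5179/420; mean = 5179/420 ÷ 20 = 5179/8400 = 0.616547… → 0.617.

0.617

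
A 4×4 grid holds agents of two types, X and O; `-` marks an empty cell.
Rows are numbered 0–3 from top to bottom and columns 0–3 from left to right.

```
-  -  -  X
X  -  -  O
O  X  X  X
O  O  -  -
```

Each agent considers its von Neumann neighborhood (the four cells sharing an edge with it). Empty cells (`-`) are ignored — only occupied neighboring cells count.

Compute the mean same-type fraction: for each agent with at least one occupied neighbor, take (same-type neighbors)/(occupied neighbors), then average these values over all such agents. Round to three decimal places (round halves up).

0.407

Row 0: (0,3)X 0/1
Row 1: (1,0)X 0/1 · (1,3)O 0/2
Row 2: (2,0)O 1/3 · (2,1)X 1/3 · (2,2)X 2/2 · (2,3)X 1/2
Row 3: (3,0)O 2/2 · (3,1)O 1/2
Sum over 9 agents: 0/1 + 0/1 + 0/2 + 1/3 + 1/3 + 2/2 + 1/2 + 2/2 + 1/2 = 11/3; mean = 11/3 ÷ 9 = 11/27 = 0.407407… → 0.407.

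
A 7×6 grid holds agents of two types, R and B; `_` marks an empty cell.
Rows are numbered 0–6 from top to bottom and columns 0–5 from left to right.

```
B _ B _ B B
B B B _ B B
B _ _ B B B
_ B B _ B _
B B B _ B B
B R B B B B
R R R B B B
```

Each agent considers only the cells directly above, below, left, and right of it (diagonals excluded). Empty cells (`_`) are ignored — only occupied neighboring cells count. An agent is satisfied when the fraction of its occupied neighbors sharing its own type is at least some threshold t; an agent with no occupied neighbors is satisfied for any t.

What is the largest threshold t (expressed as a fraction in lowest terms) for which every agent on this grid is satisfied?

Row 0: (0,0)B 1/1 · (0,2)B 1/1 · (0,4)B 2/2 · (0,5)B 2/2
Row 1: (1,0)B 3/3 · (1,1)B 2/2 · (1,2)B 2/2 · (1,4)B 3/3 · (1,5)B 3/3
Row 2: (2,0)B 1/1 · (2,3)B 1/1 · (2,4)B 4/4 · (2,5)B 2/2
Row 3: (3,1)B 2/2 · (3,2)B 2/2 · (3,4)B 2/2
Row 4: (4,0)B 2/2 · (4,1)B 3/4 · (4,2)B 3/3 · (4,4)B 3/3 · (4,5)B 2/2
Row 5: (5,0)B 1/3 · (5,1)R 1/4 · (5,2)B 2/4 · (5,3)B 3/3 · (5,4)B 4/4 · (5,5)B 3/3
Row 6: (6,0)R 1/2 · (6,1)R 3/3 · (6,2)R 1/3 · (6,3)B 2/3 · (6,4)B 3/3 · (6,5)B 2/2
The smallest same-type fraction is 1/4 at (5,1), which reduces to 1/4. Any threshold above that leaves this agent unsatisfied.

1/4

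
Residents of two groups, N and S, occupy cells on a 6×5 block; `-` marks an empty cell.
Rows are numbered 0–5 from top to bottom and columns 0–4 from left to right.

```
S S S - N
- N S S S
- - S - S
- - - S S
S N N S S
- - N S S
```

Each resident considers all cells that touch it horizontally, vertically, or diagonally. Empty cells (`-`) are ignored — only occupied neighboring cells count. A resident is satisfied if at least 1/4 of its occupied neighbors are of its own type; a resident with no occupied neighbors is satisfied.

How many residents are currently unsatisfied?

Row 0: (0,0)S 1/2 ✓ · (0,1)S 3/4 ✓ · (0,2)S 3/4 ✓ · (0,4)N 0/2 ✗
Row 1: (1,1)N 0/5 ✗ · (1,2)S 4/5 ✓ · (1,3)S 5/6 ✓ · (1,4)S 2/3 ✓
Row 2: (2,2)S 3/4 ✓ · (2,4)S 4/4 ✓
Row 3: (3,3)S 5/6 ✓ · (3,4)S 4/4 ✓
Row 4: (4,0)S 0/1 ✗ · (4,1)N 2/3 ✓ · (4,2)N 2/5 ✓ · (4,3)S 5/7 ✓ · (4,4)S 5/5 ✓
Row 5: (5,2)N 2/4 ✓ · (5,3)S 3/5 ✓ · (5,4)S 3/3 ✓
Unsatisfied: (0,4), (1,1), (4,0) — 3 in total.

3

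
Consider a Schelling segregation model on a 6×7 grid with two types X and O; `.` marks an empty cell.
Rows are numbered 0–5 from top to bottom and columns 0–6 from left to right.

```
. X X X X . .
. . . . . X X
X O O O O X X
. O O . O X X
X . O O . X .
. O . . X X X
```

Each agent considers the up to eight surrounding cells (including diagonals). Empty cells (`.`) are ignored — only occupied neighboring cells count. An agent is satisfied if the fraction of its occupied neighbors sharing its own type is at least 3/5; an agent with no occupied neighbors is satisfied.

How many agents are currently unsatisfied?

(0,1)X 1/1 satisfied
(0,2)X 2/2 satisfied
(0,3)X 2/2 satisfied
(0,4)X 2/2 satisfied
(1,5)X 4/5 satisfied
(1,6)X 3/3 satisfied
(2,0)X 0/2 not
(2,1)O 3/4 satisfied
(2,2)O 4/4 satisfied
(2,3)O 4/4 satisfied
(2,4)O 2/5 not
(2,5)X 5/7 satisfied
(2,6)X 5/5 satisfied
(3,1)O 4/6 satisfied
(3,2)O 6/6 satisfied
(3,4)O 3/6 not
(3,5)X 4/6 satisfied
(3,6)X 4/4 satisfied
(4,0)X 0/2 not
(4,2)O 4/4 satisfied
(4,3)O 3/4 satisfied
(4,5)X 5/6 satisfied
(5,1)O 1/2 not
(5,4)X 2/3 satisfied
(5,5)X 3/3 satisfied
(5,6)X 2/2 satisfied
Unsatisfied: (2,0), (2,4), (3,4), (4,0), (5,1) — 5 in total.

5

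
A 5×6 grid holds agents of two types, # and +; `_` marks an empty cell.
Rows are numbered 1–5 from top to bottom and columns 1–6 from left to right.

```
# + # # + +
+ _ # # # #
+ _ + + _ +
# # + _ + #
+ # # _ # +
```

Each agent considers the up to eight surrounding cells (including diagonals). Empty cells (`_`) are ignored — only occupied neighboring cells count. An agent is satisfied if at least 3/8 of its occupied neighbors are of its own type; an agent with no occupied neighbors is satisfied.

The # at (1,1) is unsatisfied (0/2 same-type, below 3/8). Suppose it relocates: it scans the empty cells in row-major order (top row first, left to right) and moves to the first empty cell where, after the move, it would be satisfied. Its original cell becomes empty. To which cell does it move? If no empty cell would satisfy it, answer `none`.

Vacating (1,1). Empty cells in order:
  (2,2): 2/6 same-type → still unsatisfied.
  (3,2): 3/7 same-type → satisfied — stop here.

(3,2)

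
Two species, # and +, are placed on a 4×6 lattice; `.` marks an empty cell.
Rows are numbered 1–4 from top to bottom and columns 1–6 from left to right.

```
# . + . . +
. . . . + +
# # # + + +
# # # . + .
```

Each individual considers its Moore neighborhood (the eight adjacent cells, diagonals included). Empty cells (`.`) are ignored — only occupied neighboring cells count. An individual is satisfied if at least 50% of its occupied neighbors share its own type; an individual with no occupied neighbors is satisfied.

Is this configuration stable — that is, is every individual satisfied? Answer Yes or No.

Row 1: (1,1)# 0/0 satisfied · (1,3)+ 0/0 satisfied · (1,6)+ 2/2 satisfied
Row 2: (2,5)+ 5/5 satisfied · (2,6)+ 4/4 satisfied
Row 3: (3,1)# 3/3 satisfied · (3,2)# 5/5 satisfied · (3,3)# 3/4 satisfied · (3,4)+ 3/5 satisfied · (3,5)+ 5/5 satisfied · (3,6)+ 4/4 satisfied
Row 4: (4,1)# 3/3 satisfied · (4,2)# 5/5 satisfied · (4,3)# 3/4 satisfied · (4,5)+ 3/3 satisfied
All meet the threshold, so the configuration is stable.

Yes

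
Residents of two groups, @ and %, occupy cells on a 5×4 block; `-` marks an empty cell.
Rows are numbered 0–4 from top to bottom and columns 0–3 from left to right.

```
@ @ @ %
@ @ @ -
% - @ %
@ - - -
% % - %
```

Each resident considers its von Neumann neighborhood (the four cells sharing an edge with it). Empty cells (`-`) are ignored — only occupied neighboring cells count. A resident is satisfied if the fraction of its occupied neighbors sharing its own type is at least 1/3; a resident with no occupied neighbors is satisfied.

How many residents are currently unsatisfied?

4

Row 0: (0,0)@ 2/2 ok · (0,1)@ 3/3 ok · (0,2)@ 2/3 ok · (0,3)% 0/1 unhappy
Row 1: (1,0)@ 2/3 ok · (1,1)@ 3/3 ok · (1,2)@ 3/3 ok
Row 2: (2,0)% 0/2 unhappy · (2,2)@ 1/2 ok · (2,3)% 0/1 unhappy
Row 3: (3,0)@ 0/2 unhappy
Row 4: (4,0)% 1/2 ok · (4,1)% 1/1 ok · (4,3)% 0/0 ok
Unsatisfied: (0,3), (2,0), (2,3), (3,0) — 4 in total.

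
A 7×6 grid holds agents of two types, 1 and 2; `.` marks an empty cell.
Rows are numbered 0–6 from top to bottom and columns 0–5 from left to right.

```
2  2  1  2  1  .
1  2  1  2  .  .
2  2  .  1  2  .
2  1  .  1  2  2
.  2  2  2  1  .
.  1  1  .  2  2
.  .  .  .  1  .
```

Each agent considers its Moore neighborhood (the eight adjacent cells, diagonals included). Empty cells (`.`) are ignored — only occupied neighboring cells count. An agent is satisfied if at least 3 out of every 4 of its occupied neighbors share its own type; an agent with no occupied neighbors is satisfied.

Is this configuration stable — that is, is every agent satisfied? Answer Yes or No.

(0,0)2 2/3 ✗
(0,1)2 2/5 ✗
(0,2)1 1/5 ✗
(0,3)2 1/4 ✗
(0,4)1 0/2 ✗
(1,0)1 0/5 ✗
(1,1)2 4/7 ✗
(1,2)1 2/7 ✗
(1,3)2 2/6 ✗
(2,0)2 3/5 ✗
(2,1)2 3/6 ✗
(2,3)1 2/5 ✗
(2,4)2 3/5 ✗
(3,0)2 3/4 ✓
(3,1)1 0/5 ✗
(3,3)1 2/6 ✗
(3,4)2 3/6 ✗
(3,5)2 2/3 ✗
(4,1)2 2/5 ✗
(4,2)2 2/6 ✗
(4,3)2 3/6 ✗
(4,4)1 1/6 ✗
(5,1)1 1/3 ✗
(5,2)1 1/4 ✗
(5,4)2 2/4 ✗
(5,5)2 1/3 ✗
(6,4)1 0/2 ✗
For instance (0,0) has only 2/3 same-type neighbors, below 3/4.

No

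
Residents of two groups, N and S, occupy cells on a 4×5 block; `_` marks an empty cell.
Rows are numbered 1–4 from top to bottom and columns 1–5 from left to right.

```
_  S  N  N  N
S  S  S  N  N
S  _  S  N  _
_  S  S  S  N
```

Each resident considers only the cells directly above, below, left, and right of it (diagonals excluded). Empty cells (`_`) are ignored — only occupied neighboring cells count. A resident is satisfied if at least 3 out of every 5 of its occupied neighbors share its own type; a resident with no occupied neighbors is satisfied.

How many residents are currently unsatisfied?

6

(1,2)S 1/2 not
(1,3)N 1/3 not
(1,4)N 3/3 satisfied
(1,5)N 2/2 satisfied
(2,1)S 2/2 satisfied
(2,2)S 3/3 satisfied
(2,3)S 2/4 not
(2,4)N 3/4 satisfied
(2,5)N 2/2 satisfied
(3,1)S 1/1 satisfied
(3,3)S 2/3 satisfied
(3,4)N 1/3 not
(4,2)S 1/1 satisfied
(4,3)S 3/3 satisfied
(4,4)S 1/3 not
(4,5)N 0/1 not
Unsatisfied: (1,2), (1,3), (2,3), (3,4), (4,4), (4,5) — 6 in total.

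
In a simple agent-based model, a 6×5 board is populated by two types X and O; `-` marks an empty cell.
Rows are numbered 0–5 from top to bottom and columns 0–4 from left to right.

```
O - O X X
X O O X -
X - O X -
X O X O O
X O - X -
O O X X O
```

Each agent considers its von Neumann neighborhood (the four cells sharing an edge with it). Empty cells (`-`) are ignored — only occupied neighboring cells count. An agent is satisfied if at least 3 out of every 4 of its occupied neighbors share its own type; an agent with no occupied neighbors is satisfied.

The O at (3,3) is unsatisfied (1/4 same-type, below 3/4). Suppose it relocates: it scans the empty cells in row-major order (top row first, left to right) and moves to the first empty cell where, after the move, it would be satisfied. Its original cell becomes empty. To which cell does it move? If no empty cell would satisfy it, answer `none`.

(0,1)

Vacating (3,3). Empty cells in order:
  (0,1): 3/3 same-type → satisfied — stop here.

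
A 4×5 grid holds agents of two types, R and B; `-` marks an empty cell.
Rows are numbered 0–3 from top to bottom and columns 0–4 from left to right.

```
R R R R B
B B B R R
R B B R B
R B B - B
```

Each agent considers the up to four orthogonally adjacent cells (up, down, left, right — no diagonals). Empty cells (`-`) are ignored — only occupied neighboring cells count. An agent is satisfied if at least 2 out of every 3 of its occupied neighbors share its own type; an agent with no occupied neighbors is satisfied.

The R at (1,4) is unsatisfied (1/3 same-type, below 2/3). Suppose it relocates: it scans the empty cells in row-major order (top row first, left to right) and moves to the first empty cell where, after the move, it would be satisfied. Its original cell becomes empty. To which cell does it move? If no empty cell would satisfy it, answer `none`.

Vacating (1,4). Empty cells in order:
  (3,3): 1/3 same-type → still unsatisfied.

none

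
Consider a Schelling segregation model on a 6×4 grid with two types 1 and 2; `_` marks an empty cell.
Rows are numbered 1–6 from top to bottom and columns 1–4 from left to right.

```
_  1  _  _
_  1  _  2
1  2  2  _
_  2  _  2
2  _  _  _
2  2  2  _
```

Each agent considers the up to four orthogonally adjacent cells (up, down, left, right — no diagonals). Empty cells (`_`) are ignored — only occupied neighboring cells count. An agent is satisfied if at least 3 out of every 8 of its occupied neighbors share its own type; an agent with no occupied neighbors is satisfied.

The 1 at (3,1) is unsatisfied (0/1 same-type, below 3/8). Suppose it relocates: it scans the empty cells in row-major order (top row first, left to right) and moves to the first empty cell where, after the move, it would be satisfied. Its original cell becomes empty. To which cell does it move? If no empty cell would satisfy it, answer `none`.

(1,1)

Vacating (3,1). Empty cells in order:
  (1,1): 1/1 same-type → satisfied — stop here.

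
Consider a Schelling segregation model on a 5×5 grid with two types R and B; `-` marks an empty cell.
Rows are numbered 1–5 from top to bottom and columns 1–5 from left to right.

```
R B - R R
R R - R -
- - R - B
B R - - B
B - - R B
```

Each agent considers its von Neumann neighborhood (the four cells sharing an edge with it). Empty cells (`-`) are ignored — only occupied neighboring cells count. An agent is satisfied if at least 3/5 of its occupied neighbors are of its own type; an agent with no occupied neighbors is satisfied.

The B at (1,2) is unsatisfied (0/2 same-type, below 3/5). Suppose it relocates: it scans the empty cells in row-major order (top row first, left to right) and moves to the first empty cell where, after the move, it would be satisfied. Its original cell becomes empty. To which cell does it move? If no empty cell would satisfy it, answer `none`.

none

Vacating (1,2). Empty cells in order:
  (1,3): 0/1 same-type → still unsatisfied.
  (2,3): 0/3 same-type → still unsatisfied.
  (2,5): 1/3 same-type → still unsatisfied.
  (3,1): 1/2 same-type → still unsatisfied.
  (3,2): 0/3 same-type → still unsatisfied.
  (3,4): 1/3 same-type → still unsatisfied.
  (4,3): 0/2 same-type → still unsatisfied.
  (4,4): 1/2 same-type → still unsatisfied.
  (5,2): 1/2 same-type → still unsatisfied.
  (5,3): 0/1 same-type → still unsatisfied.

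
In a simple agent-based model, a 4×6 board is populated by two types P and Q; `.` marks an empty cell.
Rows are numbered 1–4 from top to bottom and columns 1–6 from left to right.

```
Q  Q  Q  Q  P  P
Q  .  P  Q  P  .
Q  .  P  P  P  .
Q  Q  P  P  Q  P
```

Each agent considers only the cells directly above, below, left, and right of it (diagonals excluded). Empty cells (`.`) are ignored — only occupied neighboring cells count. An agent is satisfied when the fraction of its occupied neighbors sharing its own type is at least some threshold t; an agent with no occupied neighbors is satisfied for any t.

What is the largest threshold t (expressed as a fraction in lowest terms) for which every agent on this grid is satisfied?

Row 1: (1,1)Q 2/2 · (1,2)Q 2/2 · (1,3)Q 2/3 · (1,4)Q 2/3 · (1,5)P 2/3 · (1,6)P 1/1
Row 2: (2,1)Q 2/2 · (2,3)P 1/3 · (2,4)Q 1/4 · (2,5)P 2/3
Row 3: (3,1)Q 2/2 · (3,3)P 3/3 · (3,4)P 3/4 · (3,5)P 2/3
Row 4: (4,1)Q 2/2 · (4,2)Q 1/2 · (4,3)P 2/3 · (4,4)P 2/3 · (4,5)Q 0/3 · (4,6)P 0/1
The smallest same-type fraction is 0/3 at (4,5), which reduces to 0/1. Any threshold above that leaves this agent unsatisfied.

0/1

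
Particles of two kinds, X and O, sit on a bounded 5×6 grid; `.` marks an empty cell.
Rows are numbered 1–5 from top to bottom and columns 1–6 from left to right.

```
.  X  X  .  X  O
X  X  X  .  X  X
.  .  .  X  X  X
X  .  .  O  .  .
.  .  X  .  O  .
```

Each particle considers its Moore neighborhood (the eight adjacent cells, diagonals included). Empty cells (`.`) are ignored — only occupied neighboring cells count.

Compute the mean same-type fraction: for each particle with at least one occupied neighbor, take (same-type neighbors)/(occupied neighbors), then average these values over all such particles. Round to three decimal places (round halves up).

(1,2)X 4/4
(1,3)X 3/3
(1,5)X 2/3
(1,6)O 0/3
(2,1)X 2/2
(2,2)X 4/4
(2,3)X 4/4
(2,5)X 5/6
(2,6)X 4/5
(3,4)X 3/4
(3,5)X 4/5
(3,6)X 3/3
(4,1)X — no occupied neighbors
(4,4)O 1/4
(5,3)X 0/1
(5,5)O 1/1
Sum over 15 particles: 4/4 + 3/3 + 2/3 + 0/3 + 2/2 + 4/4 + 4/4 + 5/6 + 4/5 + 3/4 + 4/5 + 3/3 + 1/4 + 0/1 + 1/1 = 111/10; mean = 111/10 ÷ 15 = 37/50 = 0.74 → 0.740.

0.740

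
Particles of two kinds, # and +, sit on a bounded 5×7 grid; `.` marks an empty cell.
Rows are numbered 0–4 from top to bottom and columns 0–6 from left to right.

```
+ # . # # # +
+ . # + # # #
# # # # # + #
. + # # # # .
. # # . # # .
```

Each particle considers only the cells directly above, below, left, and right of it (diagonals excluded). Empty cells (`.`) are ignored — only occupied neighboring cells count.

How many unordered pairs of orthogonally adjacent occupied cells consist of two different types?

Scan each occupied cell's neighbors to the right and below so each pair is counted once.
From row 0: 4 unlike of 9 pairs (running 4/9).
From row 1: 5 unlike of 10 pairs (running 9/19).
From row 2: 4 unlike of 11 pairs (running 13/30).
From row 3: 2 unlike of 8 pairs (running 15/38).
From row 4: 0 unlike of 2 pairs (running 15/40).
Total adjacent occupied pairs: 40; unlike-type pairs: 15.

15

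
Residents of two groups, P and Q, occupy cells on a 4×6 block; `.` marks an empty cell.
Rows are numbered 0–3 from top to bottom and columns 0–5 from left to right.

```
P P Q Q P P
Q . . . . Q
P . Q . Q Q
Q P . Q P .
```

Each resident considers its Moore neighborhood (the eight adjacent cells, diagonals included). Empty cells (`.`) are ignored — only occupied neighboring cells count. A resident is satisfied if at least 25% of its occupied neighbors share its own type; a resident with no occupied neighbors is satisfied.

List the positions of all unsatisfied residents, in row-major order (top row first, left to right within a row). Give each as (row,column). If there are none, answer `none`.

(0,0)P 1/2 satisfied
(0,1)P 1/3 satisfied
(0,2)Q 1/2 satisfied
(0,3)Q 1/2 satisfied
(0,4)P 1/3 satisfied
(0,5)P 1/2 satisfied
(1,0)Q 0/3 not
(1,5)Q 2/4 satisfied
(2,0)P 1/3 satisfied
(2,2)Q 1/2 satisfied
(2,4)Q 3/4 satisfied
(2,5)Q 2/3 satisfied
(3,0)Q 0/2 not
(3,1)P 1/3 satisfied
(3,3)Q 2/3 satisfied
(3,4)P 0/3 not

(1,0), (3,0), (3,4)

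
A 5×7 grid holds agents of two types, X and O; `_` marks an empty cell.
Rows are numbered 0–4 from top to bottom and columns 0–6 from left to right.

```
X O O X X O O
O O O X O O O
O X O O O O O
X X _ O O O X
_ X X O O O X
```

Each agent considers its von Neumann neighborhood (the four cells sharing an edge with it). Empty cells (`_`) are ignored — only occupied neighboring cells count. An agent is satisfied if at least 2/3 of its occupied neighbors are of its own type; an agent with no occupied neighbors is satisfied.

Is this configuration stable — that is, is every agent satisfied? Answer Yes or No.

(0,0)X 0/2 unhappy
(0,1)O 2/3 ok
(0,2)O 2/3 ok
(0,3)X 2/3 ok
(0,4)X 1/3 unhappy
(0,5)O 2/3 ok
(0,6)O 2/2 ok
(1,0)O 2/3 ok
(1,1)O 3/4 ok
(1,2)O 3/4 ok
(1,3)X 1/4 unhappy
(1,4)O 2/4 unhappy
(1,5)O 4/4 ok
(1,6)O 3/3 ok
(2,0)O 1/3 unhappy
(2,1)X 1/4 unhappy
(2,2)O 2/3 ok
(2,3)O 3/4 ok
(2,4)O 4/4 ok
(2,5)O 4/4 ok
(2,6)O 2/3 ok
(3,0)X 1/2 unhappy
(3,1)X 3/3 ok
(3,3)O 3/3 ok
(3,4)O 4/4 ok
(3,5)O 3/4 ok
(3,6)X 1/3 unhappy
(4,1)X 2/2 ok
(4,2)X 1/2 unhappy
(4,3)O 2/3 ok
(4,4)O 3/3 ok
(4,5)O 2/3 ok
(4,6)X 1/2 unhappy
For instance (0,0) has only 0/2 same-type neighbors, below 2/3.

No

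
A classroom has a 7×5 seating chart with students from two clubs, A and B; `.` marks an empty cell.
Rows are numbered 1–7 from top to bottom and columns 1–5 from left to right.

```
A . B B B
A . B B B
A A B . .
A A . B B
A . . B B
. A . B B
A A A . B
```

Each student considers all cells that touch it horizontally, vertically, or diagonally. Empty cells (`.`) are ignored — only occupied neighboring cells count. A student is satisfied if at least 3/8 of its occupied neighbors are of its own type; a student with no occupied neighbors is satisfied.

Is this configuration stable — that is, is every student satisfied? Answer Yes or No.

(1,1)A 1/1 ✓
(1,3)B 3/3 ✓
(1,4)B 5/5 ✓
(1,5)B 3/3 ✓
(2,1)A 3/3 ✓
(2,3)B 4/5 ✓
(2,4)B 6/6 ✓
(2,5)B 3/3 ✓
(3,1)A 4/4 ✓
(3,2)A 4/6 ✓
(3,3)B 3/5 ✓
(4,1)A 4/4 ✓
(4,2)A 4/5 ✓
(4,4)B 4/4 ✓
(4,5)B 3/3 ✓
(5,1)A 3/3 ✓
(5,4)B 5/5 ✓
(5,5)B 5/5 ✓
(6,2)A 4/4 ✓
(6,4)B 4/5 ✓
(6,5)B 4/4 ✓
(7,1)A 2/2 ✓
(7,2)A 3/3 ✓
(7,3)A 2/3 ✓
(7,5)B 2/2 ✓
All meet the threshold, so the configuration is stable.

Yes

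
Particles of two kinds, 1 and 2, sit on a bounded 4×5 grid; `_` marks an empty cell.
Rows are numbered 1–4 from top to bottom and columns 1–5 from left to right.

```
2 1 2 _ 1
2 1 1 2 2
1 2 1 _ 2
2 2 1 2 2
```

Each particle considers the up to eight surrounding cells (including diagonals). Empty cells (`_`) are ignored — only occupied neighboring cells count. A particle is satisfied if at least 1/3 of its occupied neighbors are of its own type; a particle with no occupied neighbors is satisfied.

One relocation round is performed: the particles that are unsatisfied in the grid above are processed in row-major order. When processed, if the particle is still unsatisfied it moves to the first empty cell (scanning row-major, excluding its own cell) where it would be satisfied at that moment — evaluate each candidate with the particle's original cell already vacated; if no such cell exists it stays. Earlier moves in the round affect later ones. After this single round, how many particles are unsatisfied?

Initially unsatisfied (in order): (1,3), (1,5), (3,1), (4,3).
  (1,3) → (1,4).
  (1,5) → (1,3).
  (3,1) → (3,4).
  (4,3): now satisfied by earlier moves; stays.
Resulting grid:
2 1 1 2 _
2 1 1 2 2
_ 2 1 1 2
2 2 1 2 2
All satisfied now.

0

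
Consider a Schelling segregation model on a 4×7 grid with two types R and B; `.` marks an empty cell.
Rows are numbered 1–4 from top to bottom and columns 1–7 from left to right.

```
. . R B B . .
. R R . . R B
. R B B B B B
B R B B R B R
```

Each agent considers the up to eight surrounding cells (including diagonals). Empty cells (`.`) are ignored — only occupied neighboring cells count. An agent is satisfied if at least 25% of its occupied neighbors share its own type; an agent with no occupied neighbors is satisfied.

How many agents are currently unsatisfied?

4

(1,3)R 2/3 ok
(1,4)B 1/3 ok
(1,5)B 1/2 ok
(2,2)R 3/4 ok
(2,3)R 3/6 ok
(2,6)R 0/5 unhappy
(2,7)B 2/3 ok
(3,2)R 3/6 ok
(3,3)B 3/7 ok
(3,4)B 4/6 ok
(3,5)B 4/6 ok
(3,6)B 4/7 ok
(3,7)B 3/5 ok
(4,1)B 0/2 unhappy
(4,2)R 1/4 ok
(4,3)B 3/5 ok
(4,4)B 4/5 ok
(4,5)R 0/5 unhappy
(4,6)B 3/5 ok
(4,7)R 0/3 unhappy
Unsatisfied: (2,6), (4,1), (4,5), (4,7) — 4 in total.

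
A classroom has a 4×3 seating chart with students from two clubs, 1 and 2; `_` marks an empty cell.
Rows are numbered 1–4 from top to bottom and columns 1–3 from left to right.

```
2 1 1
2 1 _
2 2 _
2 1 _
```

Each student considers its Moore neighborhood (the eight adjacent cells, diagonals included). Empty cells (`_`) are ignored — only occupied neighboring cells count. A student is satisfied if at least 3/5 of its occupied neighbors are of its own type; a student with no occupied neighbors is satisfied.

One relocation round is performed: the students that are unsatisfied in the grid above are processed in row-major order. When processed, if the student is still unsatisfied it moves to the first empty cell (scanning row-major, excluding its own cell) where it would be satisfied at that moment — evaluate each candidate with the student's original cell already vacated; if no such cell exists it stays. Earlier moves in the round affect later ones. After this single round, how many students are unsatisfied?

Initially unsatisfied (in order): (1,1), (1,2), (2,2), (4,2).
  (1,1): no empty cell satisfies it; stays.
  (1,2) → (2,3).
  (2,2) → (3,3).
  (4,2): no empty cell satisfies it; stays.
Resulting grid:
2 _ 1
2 _ 1
2 2 1
2 1 _
Unsatisfied now: (3,2), (4,2).

2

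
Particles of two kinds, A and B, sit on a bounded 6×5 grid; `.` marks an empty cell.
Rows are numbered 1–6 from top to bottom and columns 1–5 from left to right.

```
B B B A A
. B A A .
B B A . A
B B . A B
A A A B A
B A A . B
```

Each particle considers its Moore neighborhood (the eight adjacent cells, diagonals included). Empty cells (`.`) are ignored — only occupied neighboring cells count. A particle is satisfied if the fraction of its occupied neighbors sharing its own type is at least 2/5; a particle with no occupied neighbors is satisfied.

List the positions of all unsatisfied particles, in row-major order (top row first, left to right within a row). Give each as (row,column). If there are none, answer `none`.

Row 1: (1,1)B 2/2 satisfied · (1,2)B 3/4 satisfied · (1,3)B 2/5 satisfied · (1,4)A 3/4 satisfied · (1,5)A 2/2 satisfied
Row 2: (2,2)B 5/7 satisfied · (2,3)A 3/7 satisfied · (2,4)A 5/6 satisfied
Row 3: (3,1)B 4/4 satisfied · (3,2)B 4/6 satisfied · (3,3)A 3/6 satisfied · (3,5)A 2/3 satisfied
Row 4: (4,1)B 3/5 satisfied · (4,2)B 3/7 satisfied · (4,4)A 4/6 satisfied · (4,5)B 1/4 not
Row 5: (5,1)A 2/5 satisfied · (5,2)A 4/7 satisfied · (5,3)A 4/6 satisfied · (5,4)B 2/6 not · (5,5)A 1/4 not
Row 6: (6,1)B 0/3 not · (6,2)A 4/5 satisfied · (6,3)A 3/4 satisfied · (6,5)B 1/2 satisfied

(4,5), (5,4), (5,5), (6,1)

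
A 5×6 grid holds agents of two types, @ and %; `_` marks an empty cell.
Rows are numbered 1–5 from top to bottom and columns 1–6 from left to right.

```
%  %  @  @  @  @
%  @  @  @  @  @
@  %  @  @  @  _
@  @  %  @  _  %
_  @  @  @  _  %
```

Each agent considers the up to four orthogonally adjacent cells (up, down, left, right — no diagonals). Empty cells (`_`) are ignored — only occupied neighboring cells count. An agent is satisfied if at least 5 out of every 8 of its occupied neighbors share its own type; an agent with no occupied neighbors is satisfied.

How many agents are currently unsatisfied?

Row 1: (1,1)% 2/2 satisfied · (1,2)% 1/3 not · (1,3)@ 2/3 satisfied · (1,4)@ 3/3 satisfied · (1,5)@ 3/3 satisfied · (1,6)@ 2/2 satisfied
Row 2: (2,1)% 1/3 not · (2,2)@ 1/4 not · (2,3)@ 4/4 satisfied · (2,4)@ 4/4 satisfied · (2,5)@ 4/4 satisfied · (2,6)@ 2/2 satisfied
Row 3: (3,1)@ 1/3 not · (3,2)% 0/4 not · (3,3)@ 2/4 not · (3,4)@ 4/4 satisfied · (3,5)@ 2/2 satisfied
Row 4: (4,1)@ 2/2 satisfied · (4,2)@ 2/4 not · (4,3)% 0/4 not · (4,4)@ 2/3 satisfied · (4,6)% 1/1 satisfied
Row 5: (5,2)@ 2/2 satisfied · (5,3)@ 2/3 satisfied · (5,4)@ 2/2 satisfied · (5,6)% 1/1 satisfied
Unsatisfied: (1,2), (2,1), (2,2), (3,1), (3,2), (3,3), (4,2), (4,3) — 8 in total.

8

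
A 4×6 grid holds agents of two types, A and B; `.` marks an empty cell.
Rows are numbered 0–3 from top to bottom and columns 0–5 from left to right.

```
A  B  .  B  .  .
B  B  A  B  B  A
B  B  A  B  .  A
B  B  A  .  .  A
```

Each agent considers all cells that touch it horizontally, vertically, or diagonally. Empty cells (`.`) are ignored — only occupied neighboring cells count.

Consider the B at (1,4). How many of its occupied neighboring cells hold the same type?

Occupied neighbors of (1,4): (0,3)=B, (1,3)=B, (1,5)=A, (2,3)=B, (2,5)=A.
Same type (B): 3 of 5.

3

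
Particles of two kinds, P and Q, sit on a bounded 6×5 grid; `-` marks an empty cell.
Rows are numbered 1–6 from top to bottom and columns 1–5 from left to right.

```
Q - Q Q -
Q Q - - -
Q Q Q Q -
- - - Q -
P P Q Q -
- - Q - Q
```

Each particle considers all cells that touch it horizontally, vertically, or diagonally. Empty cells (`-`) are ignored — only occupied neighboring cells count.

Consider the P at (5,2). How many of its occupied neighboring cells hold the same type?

1

Occupied neighbors of (5,2): (5,1)=P, (5,3)=Q, (6,3)=Q.
Same type (P): 1 of 3.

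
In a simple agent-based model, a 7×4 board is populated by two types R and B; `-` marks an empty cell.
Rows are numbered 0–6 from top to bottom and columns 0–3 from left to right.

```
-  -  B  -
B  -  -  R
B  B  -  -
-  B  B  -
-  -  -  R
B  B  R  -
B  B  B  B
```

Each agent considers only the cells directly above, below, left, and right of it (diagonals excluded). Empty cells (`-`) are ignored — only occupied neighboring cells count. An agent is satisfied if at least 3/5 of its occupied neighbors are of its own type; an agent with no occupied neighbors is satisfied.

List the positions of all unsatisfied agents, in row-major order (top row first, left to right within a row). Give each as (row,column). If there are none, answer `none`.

(5,2)

Row 0: (0,2)B 0/0 ok
Row 1: (1,0)B 1/1 ok · (1,3)R 0/0 ok
Row 2: (2,0)B 2/2 ok · (2,1)B 2/2 ok
Row 3: (3,1)B 2/2 ok · (3,2)B 1/1 ok
Row 4: (4,3)R 0/0 ok
Row 5: (5,0)B 2/2 ok · (5,1)B 2/3 ok · (5,2)R 0/2 unhappy
Row 6: (6,0)B 2/2 ok · (6,1)B 3/3 ok · (6,2)B 2/3 ok · (6,3)B 1/1 ok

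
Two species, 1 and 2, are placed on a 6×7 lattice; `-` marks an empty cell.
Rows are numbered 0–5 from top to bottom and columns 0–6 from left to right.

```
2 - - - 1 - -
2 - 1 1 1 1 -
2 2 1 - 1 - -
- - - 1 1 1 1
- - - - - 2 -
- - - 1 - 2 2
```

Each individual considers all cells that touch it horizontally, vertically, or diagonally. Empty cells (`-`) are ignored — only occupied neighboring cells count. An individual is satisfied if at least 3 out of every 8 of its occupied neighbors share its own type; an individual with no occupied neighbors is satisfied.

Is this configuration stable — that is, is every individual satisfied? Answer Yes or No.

Row 0: (0,0)2 1/1 satisfied · (0,4)1 3/3 satisfied
Row 1: (1,0)2 3/3 satisfied · (1,2)1 2/3 satisfied · (1,3)1 5/5 satisfied · (1,4)1 4/4 satisfied · (1,5)1 3/3 satisfied
Row 2: (2,0)2 2/2 satisfied · (2,1)2 2/4 satisfied · (2,2)1 3/4 satisfied · (2,4)1 6/6 satisfied
Row 3: (3,3)1 3/3 satisfied · (3,4)1 3/4 satisfied · (3,5)1 3/4 satisfied · (3,6)1 1/2 satisfied
Row 4: (4,5)2 2/5 satisfied
Row 5: (5,3)1 0/0 satisfied · (5,5)2 2/2 satisfied · (5,6)2 2/2 satisfied
All meet the threshold, so the configuration is stable.

Yes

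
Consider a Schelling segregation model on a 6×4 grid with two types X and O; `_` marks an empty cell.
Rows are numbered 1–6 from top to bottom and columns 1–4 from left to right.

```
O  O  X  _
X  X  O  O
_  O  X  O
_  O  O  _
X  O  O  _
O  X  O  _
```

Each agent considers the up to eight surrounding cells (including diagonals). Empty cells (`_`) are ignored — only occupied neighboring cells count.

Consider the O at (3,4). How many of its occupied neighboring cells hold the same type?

3

Occupied neighbors of (3,4): (2,3)=O, (2,4)=O, (3,3)=X, (4,3)=O.
Same type (O): 3 of 4.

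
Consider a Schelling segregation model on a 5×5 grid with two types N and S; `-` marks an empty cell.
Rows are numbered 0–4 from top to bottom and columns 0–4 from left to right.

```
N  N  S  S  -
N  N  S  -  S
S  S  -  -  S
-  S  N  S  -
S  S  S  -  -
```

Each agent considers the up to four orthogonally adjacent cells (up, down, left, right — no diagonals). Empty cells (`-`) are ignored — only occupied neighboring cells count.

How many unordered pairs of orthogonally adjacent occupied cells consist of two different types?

7

Scan each occupied cell's neighbors to the right and below so each pair is counted once.
From row 0: 1 unlike of 6 pairs (running 1/6).
From row 1: 3 unlike of 5 pairs (running 4/11).
From row 2: 0 unlike of 2 pairs (running 4/13).
From row 3: 3 unlike of 4 pairs (running 7/17).
From row 4: 0 unlike of 2 pairs (running 7/19).
Total adjacent occupied pairs: 19; unlike-type pairs: 7.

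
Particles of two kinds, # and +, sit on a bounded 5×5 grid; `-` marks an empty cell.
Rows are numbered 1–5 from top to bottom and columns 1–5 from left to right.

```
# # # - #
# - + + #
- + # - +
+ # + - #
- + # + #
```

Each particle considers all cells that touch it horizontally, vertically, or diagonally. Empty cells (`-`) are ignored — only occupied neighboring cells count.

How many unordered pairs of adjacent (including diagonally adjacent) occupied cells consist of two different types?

21

Scan each occupied cell's neighbors to the right and below (and the two forward diagonals) so each pair is counted once.
Row 1: #(1,1)–#(1,2)= #(1,1)–#(2,1)= #(1,2)–#(1,3)= #(1,2)–+(2,3)≠ #(1,2)–#(2,1)= #(1,3)–+(2,3)≠ #(1,3)–+(2,4)≠ #(1,5)–#(2,5)= #(1,5)–+(2,4)≠  → 4/9 unlike.
Row 2: #(2,1)–+(3,2)≠ +(2,3)–+(2,4)= +(2,3)–#(3,3)≠ +(2,3)–+(3,2)= +(2,4)–#(2,5)≠ +(2,4)–+(3,5)= +(2,4)–#(3,3)≠ #(2,5)–+(3,5)≠  → 5/8 unlike.
Row 3: +(3,2)–#(3,3)≠ +(3,2)–#(4,2)≠ +(3,2)–+(4,3)= +(3,2)–+(4,1)= #(3,3)–+(4,3)≠ #(3,3)–#(4,2)= +(3,5)–#(4,5)≠  → 4/7 unlike.
Row 4: +(4,1)–#(4,2)≠ +(4,1)–+(5,2)= #(4,2)–+(4,3)≠ #(4,2)–+(5,2)≠ #(4,2)–#(5,3)= +(4,3)–#(5,3)≠ +(4,3)–+(5,4)= +(4,3)–+(5,2)= #(4,5)–#(5,5)= #(4,5)–+(5,4)≠  → 5/10 unlike.
Row 5: +(5,2)–#(5,3)≠ #(5,3)–+(5,4)≠ +(5,4)–#(5,5)≠  → 3/3 unlike.
Total adjacent occupied pairs: 37; unlike-type pairs: 21.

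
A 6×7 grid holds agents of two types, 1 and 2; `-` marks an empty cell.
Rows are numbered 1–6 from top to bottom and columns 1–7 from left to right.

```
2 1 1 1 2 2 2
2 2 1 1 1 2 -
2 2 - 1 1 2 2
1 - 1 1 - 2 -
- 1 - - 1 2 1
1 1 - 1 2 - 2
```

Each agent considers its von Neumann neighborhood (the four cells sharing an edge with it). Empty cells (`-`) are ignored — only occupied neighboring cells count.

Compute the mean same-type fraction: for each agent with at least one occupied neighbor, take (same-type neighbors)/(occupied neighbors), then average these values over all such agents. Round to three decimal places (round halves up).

0.643

Row 1: (1,1)2 1/2 · (1,2)1 1/3 · (1,3)1 3/3 · (1,4)1 2/3 · (1,5)2 1/3 · (1,6)2 3/3 · (1,7)2 1/1
Row 2: (2,1)2 3/3 · (2,2)2 2/4 · (2,3)1 2/3 · (2,4)1 4/4 · (2,5)1 2/4 · (2,6)2 2/3
Row 3: (3,1)2 2/3 · (3,2)2 2/2 · (3,4)1 3/3 · (3,5)1 2/3 · (3,6)2 3/4 · (3,7)2 1/1
Row 4: (4,1)1 0/1 · (4,3)1 1/1 · (4,4)1 2/2 · (4,6)2 2/2
Row 5: (5,2)1 1/1 · (5,5)1 0/2 · (5,6)2 1/3 · (5,7)1 0/2
Row 6: (6,1)1 1/1 · (6,2)1 2/2 · (6,4)1 0/1 · (6,5)2 0/2 · (6,7)2 0/1
Sum over 32 agents: 1/2 + 1/3 + 3/3 + 2/3 + 1/3 + 3/3 + 1/1 + 3/3 + 2/4 + 2/3 + 4/4 + 2/4 + 2/3 + 2/3 + 2/2 + 3/3 + 2/3 + 3/4 + 1/1 + 0/1 + 1/1 + 2/2 + 2/2 + 1/1 + 0/2 + 1/3 + 0/2 + 1/1 + 2/2 + 0/1 + 0/2 + 0/1 = 247/12; mean = 247/12 ÷ 32 = 247/384 = 0.643229… → 0.643.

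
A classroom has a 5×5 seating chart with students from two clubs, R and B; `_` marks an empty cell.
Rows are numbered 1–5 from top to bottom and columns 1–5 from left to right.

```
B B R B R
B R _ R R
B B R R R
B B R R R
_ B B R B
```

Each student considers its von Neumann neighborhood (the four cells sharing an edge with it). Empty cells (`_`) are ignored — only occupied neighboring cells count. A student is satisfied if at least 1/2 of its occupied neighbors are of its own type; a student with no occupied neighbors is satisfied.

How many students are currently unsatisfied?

(1,1)B 2/2 ok
(1,2)B 1/3 unhappy
(1,3)R 0/2 unhappy
(1,4)B 0/3 unhappy
(1,5)R 1/2 ok
(2,1)B 2/3 ok
(2,2)R 0/3 unhappy
(2,4)R 2/3 ok
(2,5)R 3/3 ok
(3,1)B 3/3 ok
(3,2)B 2/4 ok
(3,3)R 2/3 ok
(3,4)R 4/4 ok
(3,5)R 3/3 ok
(4,1)B 2/2 ok
(4,2)B 3/4 ok
(4,3)R 2/4 ok
(4,4)R 4/4 ok
(4,5)R 2/3 ok
(5,2)B 2/2 ok
(5,3)B 1/3 unhappy
(5,4)R 1/3 unhappy
(5,5)B 0/2 unhappy
Unsatisfied: (1,2), (1,3), (1,4), (2,2), (5,3), (5,4), (5,5) — 7 in total.

7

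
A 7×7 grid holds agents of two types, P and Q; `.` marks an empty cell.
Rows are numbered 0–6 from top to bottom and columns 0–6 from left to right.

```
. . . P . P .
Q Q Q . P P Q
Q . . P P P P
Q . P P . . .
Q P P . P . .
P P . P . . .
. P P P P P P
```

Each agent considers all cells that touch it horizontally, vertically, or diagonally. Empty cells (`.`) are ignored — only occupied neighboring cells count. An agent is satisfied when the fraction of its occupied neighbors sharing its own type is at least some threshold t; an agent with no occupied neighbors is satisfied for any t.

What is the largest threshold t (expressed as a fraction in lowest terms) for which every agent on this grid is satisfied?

0/1

Row 0: (0,3)P 1/2 · (0,5)P 2/3
Row 1: (1,0)Q 2/2 · (1,1)Q 3/3 · (1,2)Q 1/3 · (1,4)P 6/6 · (1,5)P 5/6 · (1,6)Q 0/4
Row 2: (2,0)Q 3/3 · (2,3)P 4/5 · (2,4)P 5/5 · (2,5)P 4/5 · (2,6)P 2/3
Row 3: (3,0)Q 2/3 · (3,2)P 4/4 · (3,3)P 5/5
Row 4: (4,0)Q 1/4 · (4,1)P 4/6 · (4,2)P 5/5 · (4,4)P 2/2
Row 5: (5,0)P 3/4 · (5,1)P 5/6 · (5,3)P 5/5
Row 6: (6,1)P 3/3 · (6,2)P 4/4 · (6,3)P 3/3 · (6,4)P 3/3 · (6,5)P 2/2 · (6,6)P 1/1
The smallest same-type fraction is 0/4 at (1,6), which reduces to 0/1. Any threshold above that leaves this agent unsatisfied.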